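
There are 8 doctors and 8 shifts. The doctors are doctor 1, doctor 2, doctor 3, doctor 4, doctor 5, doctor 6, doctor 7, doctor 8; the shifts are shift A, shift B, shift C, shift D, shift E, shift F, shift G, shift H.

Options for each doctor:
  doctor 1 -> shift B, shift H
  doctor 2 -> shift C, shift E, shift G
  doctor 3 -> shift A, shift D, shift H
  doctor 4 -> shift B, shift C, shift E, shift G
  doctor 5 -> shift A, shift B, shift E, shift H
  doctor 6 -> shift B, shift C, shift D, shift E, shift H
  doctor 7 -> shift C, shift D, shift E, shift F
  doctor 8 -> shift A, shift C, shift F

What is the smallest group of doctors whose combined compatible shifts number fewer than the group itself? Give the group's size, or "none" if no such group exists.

none

A matching saturating every doctor exists, for instance doctor 1→shift B, doctor 2→shift C, doctor 3→shift H, doctor 4→shift G, doctor 5→shift A, doctor 6→shift D, doctor 7→shift E, doctor 8→shift F.
By Hall's marriage theorem, this means |N(S)| ≥ |S| for every subset S, so no violating subset exists.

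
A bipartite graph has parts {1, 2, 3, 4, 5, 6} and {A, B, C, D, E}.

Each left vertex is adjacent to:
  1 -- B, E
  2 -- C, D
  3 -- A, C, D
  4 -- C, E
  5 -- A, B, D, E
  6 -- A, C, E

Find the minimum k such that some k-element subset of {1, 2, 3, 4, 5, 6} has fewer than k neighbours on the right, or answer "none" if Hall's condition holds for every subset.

Take S = {1, 2, 3, 4, 5, 6}. Its neighbourhood is {A, B, C, D, E}, so |N(S)| = 5 < |S| = 6.
Every subset of size less than 6 has at least as many neighbours as members, so 6 is the minimum.

6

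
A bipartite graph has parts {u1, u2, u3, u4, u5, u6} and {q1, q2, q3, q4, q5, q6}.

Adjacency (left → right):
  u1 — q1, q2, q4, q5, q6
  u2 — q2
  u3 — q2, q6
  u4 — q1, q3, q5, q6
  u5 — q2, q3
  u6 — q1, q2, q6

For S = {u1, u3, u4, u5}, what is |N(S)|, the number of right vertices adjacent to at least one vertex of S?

6

The union of neighbours of {u1, u3, u4, u5} is {q1, q2, q3, q4, q5, q6}, which has 6 elements.
Since |N(S)| = 6 ≥ |S| = 4, Hall's condition holds for this subset.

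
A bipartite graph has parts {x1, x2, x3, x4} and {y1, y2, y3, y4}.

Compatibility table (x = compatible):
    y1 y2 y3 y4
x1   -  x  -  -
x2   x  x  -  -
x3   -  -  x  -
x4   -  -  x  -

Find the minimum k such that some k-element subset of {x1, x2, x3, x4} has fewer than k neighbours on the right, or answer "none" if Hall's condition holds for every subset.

2

Take S = {x3, x4}. Its neighbourhood is {y3}, so |N(S)| = 1 < |S| = 2.
No single vertex violates Hall's condition since each has at least one neighbour, so 2 is the minimum.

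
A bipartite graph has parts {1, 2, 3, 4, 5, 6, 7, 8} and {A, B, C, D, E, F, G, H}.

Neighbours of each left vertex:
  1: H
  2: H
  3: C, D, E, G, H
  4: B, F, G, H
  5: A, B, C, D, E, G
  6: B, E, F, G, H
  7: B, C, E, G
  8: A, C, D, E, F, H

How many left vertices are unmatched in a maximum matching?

For example, pair 1-H, 3-D, 4-F, 5-G, 6-E, 7-B, 8-A.
The set {1, 2} has only 1 neighbour ({H}), so by Hall's theorem at most 7 of the 8 left vertices can be matched.
That matches 7 of the 8, leaving 1 unmatched; no matching can do better.

1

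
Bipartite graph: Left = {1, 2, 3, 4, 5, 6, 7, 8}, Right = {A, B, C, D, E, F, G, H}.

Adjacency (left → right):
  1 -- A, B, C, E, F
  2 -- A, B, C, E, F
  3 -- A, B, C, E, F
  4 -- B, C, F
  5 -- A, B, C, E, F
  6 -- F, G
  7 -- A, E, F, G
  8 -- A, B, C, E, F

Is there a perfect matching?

No

The set {1, 2, 3, 4, 5, 6, 7, 8} has only 6 neighbours ({A, B, C, E, F, G}), so by Hall's theorem at most 6 of the 8 left vertices can be matched.
Hence no matching covers every left vertex.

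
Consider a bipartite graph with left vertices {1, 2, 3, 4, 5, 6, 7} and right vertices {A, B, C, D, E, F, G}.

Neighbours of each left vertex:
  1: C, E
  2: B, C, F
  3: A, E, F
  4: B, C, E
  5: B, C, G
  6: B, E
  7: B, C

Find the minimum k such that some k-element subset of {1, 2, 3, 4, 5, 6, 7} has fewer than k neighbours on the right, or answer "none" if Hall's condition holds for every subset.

Take S = {1, 4, 6, 7}. Its neighbourhood is {B, C, E}, so |N(S)| = 3 < |S| = 4.
Every subset of size less than 4 has at least as many neighbours as members, so 4 is the minimum.

4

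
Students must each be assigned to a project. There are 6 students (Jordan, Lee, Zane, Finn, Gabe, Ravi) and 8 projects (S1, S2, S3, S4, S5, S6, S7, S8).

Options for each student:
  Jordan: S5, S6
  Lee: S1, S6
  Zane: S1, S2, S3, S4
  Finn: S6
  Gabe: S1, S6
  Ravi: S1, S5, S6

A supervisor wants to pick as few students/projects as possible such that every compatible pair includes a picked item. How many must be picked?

4

The 4 edges Jordan–S5, Lee–S1, Zane–S2, Finn–S6 form a matching, so any vertex cover needs at least 4 vertices (one per matched edge).
Conversely {Zane, S1, S5, S6} meets every edge and has exactly 4 vertices, so 4 is optimal.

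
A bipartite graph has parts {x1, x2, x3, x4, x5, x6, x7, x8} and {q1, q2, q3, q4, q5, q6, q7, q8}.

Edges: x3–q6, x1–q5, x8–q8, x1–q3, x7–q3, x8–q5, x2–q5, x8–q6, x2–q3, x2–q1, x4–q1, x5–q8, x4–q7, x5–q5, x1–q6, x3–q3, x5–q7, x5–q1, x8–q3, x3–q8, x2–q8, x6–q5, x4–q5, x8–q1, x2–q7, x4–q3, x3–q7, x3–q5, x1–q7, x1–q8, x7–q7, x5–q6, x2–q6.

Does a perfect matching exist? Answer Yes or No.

No

The set {x1, x2, x3, x4, x5, x6, x7, x8} has only 6 neighbours ({q1, q3, q5, q6, q7, q8}), so by Hall's theorem at most 6 of the 8 left vertices can be matched.
Hence no matching covers every left vertex.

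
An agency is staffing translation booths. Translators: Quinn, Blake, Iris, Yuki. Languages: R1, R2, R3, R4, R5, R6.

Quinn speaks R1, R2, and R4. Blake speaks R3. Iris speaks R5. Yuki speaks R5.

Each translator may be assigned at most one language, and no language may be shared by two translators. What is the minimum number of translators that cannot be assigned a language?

1

A valid assignment of size 3: Quinn–R4, Blake–R3, Iris–R5.
The set {Iris, Yuki} has only 1 neighbour ({R5}), so by Hall's theorem at most 3 of the 4 translators can be matched.
That matches 3 of the 4, leaving 1 unmatched; no matching can do better.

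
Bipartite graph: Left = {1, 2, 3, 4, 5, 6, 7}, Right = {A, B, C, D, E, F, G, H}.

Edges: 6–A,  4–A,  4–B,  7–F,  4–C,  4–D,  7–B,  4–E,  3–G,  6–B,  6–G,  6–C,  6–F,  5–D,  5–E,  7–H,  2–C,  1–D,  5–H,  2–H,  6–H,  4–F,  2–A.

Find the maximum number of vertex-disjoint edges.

7

One maximum matching: 1–D, 2–C, 3–G, 4–E, 5–H, 6–A, 7–B.
All 7 left vertices are matched, so no larger matching exists.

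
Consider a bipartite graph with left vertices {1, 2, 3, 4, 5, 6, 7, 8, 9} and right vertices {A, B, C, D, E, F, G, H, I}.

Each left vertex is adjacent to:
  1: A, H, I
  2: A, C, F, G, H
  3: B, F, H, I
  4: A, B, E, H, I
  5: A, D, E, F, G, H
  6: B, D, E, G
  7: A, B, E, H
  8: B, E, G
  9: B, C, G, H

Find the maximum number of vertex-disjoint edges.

9

A valid assignment of size 9: 1-I, 2-C, 3-F, 4-A, 5-G, 6-D, 7-H, 8-E, 9-B.
All 9 left vertices are matched, so no larger matching exists.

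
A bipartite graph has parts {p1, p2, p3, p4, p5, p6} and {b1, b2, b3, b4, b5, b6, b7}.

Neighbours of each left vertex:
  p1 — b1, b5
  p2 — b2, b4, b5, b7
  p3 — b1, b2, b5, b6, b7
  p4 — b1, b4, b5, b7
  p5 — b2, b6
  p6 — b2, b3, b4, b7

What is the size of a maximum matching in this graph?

6

One maximum matching: p1→b1, p2→b5, p3→b7, p4→b4, p5→b6, p6→b3.
This saturates every left vertex, so 6 is the maximum.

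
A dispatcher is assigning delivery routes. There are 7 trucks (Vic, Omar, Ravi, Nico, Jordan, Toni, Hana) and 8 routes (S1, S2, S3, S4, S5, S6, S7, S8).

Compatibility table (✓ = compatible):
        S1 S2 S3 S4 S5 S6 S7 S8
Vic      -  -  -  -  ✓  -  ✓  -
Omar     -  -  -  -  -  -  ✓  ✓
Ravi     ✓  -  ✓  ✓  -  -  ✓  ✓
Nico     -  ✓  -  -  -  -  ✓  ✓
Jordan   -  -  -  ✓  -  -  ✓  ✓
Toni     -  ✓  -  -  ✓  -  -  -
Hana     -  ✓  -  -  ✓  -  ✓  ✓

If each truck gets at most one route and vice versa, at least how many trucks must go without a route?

For example, pair Vic–S5, Omar–S7, Ravi–S3, Nico–S8, Jordan–S4, Toni–S2.
The set {Vic, Omar, Nico, Toni, Hana} has only 4 neighbours ({S2, S5, S7, S8}), so by Hall's theorem at most 6 of the 7 trucks can be matched.
That matches 6 of the 7, leaving 1 unmatched; no matching can do better.

1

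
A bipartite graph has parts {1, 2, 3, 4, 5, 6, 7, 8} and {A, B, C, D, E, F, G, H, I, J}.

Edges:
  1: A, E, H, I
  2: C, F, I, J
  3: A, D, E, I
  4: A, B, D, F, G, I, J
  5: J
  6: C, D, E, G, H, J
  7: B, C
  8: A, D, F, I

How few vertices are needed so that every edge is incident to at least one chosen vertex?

{1, 2, 3, 4, 5, 6, 7, 8} is a vertex cover of size 8: every edge has an endpoint in this set.
No smaller cover exists because 1–H, 2–C, 3–E, 4–A, 5–J, 6–G, 7–B, 8–I is a matching of size 8, and a cover must include an endpoint of each of these disjoint edges (König's theorem).

8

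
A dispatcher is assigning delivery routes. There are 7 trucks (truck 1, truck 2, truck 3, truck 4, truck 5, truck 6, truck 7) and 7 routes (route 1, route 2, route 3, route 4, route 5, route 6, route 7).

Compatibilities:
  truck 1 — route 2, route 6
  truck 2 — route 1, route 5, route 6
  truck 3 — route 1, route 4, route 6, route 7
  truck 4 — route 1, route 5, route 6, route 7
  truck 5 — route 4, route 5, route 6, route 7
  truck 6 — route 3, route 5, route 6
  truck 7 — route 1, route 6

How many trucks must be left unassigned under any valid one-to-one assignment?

0

One maximum matching: truck 1–route 2, truck 2–route 5, truck 3–route 1, truck 4–route 7, truck 5–route 4, truck 6–route 3, truck 7–route 6.
This saturates every truck, so 7 is the maximum.
That matches 7 of the 7, leaving 0 unmatched; no matching can do better.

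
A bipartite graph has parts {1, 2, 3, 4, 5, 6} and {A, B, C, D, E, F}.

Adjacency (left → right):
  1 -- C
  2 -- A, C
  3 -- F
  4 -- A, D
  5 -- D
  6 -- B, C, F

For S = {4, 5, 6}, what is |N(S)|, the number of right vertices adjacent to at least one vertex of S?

5

The union of neighbours of {4, 5, 6} is {A, B, C, D, F}, which has 5 elements.
Since |N(S)| = 5 ≥ |S| = 3, Hall's condition holds for this subset.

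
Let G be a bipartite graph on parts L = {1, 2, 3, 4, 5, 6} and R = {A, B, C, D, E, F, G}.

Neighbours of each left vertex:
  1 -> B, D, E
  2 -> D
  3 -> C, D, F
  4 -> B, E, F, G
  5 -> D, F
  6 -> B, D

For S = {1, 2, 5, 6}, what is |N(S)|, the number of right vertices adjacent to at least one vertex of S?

4

The union of neighbours of {1, 2, 5, 6} is {B, D, E, F}, which has 4 elements.
Since |N(S)| = 4 ≥ |S| = 4, Hall's condition holds for this subset.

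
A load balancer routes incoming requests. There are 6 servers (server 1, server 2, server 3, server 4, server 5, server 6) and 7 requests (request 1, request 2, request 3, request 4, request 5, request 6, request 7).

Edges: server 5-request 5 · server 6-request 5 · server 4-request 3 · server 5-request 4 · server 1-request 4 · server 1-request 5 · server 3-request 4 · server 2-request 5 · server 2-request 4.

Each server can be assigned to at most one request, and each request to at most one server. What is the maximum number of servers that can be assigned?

3

One maximum matching: server 1–request 4, server 2–request 5, server 4–request 3.
The set {server 1, server 2, server 3, server 5, server 6} has only 2 neighbours ({request 4, request 5}), so by Hall's theorem at most 3 of the 6 servers can be matched.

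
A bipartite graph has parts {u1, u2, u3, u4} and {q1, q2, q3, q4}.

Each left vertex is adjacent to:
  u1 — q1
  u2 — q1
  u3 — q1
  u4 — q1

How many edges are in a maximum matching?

A valid assignment of size 1: u1→q1.
The set {u1, u2, u3, u4} has only 1 neighbour ({q1}), so by Hall's theorem at most 1 of the 4 left vertices can be matched.

1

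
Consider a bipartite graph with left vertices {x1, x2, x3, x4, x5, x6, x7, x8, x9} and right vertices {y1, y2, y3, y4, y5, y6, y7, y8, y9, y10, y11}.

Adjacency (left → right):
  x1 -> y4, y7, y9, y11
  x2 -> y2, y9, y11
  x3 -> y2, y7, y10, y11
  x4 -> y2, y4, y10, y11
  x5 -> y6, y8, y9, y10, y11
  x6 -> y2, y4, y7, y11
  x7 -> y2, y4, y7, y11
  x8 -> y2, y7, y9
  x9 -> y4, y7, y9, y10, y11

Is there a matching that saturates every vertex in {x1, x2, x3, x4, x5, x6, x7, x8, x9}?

The set {x1, x2, x3, x4, x6, x7, x8, x9} has only 6 neighbours ({y10, y11, y2, y4, y7, y9}), so by Hall's theorem at most 7 of the 9 left vertices can be matched.
Hence no matching covers every left vertex.

No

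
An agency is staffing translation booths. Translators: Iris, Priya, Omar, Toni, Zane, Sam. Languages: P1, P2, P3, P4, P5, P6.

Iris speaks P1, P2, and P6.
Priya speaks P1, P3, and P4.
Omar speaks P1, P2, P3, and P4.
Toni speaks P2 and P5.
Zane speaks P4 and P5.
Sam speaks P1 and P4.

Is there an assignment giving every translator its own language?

One maximum matching: Iris-P6, Priya-P3, Omar-P4, Toni-P2, Zane-P5, Sam-P1.
Every translator is matched, so this is a perfect matching.

Yes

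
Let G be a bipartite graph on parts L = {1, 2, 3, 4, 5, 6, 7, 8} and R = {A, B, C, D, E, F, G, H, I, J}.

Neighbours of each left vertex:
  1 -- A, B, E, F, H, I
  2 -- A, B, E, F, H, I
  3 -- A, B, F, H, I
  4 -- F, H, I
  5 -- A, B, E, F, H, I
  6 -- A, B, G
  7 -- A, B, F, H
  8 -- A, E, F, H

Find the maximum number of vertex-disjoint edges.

One maximum matching: 1-H, 2-A, 3-F, 4-I, 5-E, 6-G, 7-B.
The set {1, 2, 3, 4, 5, 7, 8} has only 6 neighbours ({A, B, E, F, H, I}), so by Hall's theorem at most 7 of the 8 left vertices can be matched.

7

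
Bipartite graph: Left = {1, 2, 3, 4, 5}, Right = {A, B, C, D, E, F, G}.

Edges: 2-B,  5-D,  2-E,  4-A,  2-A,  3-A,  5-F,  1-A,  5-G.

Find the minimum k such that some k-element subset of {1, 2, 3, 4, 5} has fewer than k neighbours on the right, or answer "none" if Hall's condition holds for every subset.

Take S = {1, 3}. Its neighbourhood is {A}, so |N(S)| = 1 < |S| = 2.
No single vertex violates Hall's condition since each has at least one neighbour, so 2 is the minimum.

2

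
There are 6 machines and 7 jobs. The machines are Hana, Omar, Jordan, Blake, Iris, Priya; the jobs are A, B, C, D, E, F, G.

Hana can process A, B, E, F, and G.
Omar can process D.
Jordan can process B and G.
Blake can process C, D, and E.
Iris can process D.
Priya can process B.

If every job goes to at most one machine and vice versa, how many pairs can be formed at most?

For example, pair Hana→A, Omar→D, Jordan→G, Blake→E, Priya→B.
The set {Omar, Iris} has only 1 neighbour ({D}), so by Hall's theorem at most 5 of the 6 machines can be matched.

5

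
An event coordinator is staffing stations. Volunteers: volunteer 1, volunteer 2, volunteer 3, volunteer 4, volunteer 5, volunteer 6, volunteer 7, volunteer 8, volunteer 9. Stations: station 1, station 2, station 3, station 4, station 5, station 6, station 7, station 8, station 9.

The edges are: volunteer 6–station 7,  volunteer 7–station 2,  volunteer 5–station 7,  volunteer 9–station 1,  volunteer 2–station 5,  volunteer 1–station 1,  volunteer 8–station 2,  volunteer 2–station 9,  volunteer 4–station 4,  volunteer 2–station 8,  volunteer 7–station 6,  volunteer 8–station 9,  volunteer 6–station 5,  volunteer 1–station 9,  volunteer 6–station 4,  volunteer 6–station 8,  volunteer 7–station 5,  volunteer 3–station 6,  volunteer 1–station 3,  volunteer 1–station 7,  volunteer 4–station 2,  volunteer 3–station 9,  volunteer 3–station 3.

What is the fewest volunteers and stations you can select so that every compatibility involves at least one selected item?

9

{volunteer 1, volunteer 2, volunteer 3, volunteer 4, volunteer 5, volunteer 6, volunteer 7, volunteer 8, volunteer 9} is a vertex cover of size 9: every edge has an endpoint in this set.
No smaller cover exists because volunteer 1–station 3, volunteer 2–station 8, volunteer 3–station 9, volunteer 4–station 4, volunteer 5–station 7, volunteer 6–station 5, volunteer 7–station 6, volunteer 8–station 2, volunteer 9–station 1 is a matching of size 9, and a cover must include an endpoint of each of these disjoint edges (König's theorem).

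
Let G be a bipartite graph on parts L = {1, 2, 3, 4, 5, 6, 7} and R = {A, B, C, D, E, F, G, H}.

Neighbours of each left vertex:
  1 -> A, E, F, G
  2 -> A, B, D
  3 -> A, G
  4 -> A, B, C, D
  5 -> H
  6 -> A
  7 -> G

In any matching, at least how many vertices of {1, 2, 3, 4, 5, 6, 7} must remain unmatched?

For example, pair 1-E, 2-D, 3-G, 4-B, 5-H, 6-A.
The set {3, 6, 7} has only 2 neighbours ({A, G}), so by Hall's theorem at most 6 of the 7 left vertices can be matched.
That matches 6 of the 7, leaving 1 unmatched; no matching can do better.

1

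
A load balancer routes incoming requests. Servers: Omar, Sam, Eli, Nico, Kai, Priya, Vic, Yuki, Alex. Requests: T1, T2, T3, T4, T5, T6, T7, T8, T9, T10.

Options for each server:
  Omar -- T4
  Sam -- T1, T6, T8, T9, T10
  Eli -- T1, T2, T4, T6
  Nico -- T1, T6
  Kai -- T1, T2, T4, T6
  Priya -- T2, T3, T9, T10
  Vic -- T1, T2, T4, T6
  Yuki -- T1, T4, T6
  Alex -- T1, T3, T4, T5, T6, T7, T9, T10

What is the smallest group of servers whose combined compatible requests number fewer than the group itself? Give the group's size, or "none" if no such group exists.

5

Take S = {Omar, Eli, Nico, Kai, Vic}. Its neighbourhood is {T1, T2, T4, T6}, so |N(S)| = 4 < |S| = 5.
Every subset of size less than 5 has at least as many neighbours as members, so 5 is the minimum.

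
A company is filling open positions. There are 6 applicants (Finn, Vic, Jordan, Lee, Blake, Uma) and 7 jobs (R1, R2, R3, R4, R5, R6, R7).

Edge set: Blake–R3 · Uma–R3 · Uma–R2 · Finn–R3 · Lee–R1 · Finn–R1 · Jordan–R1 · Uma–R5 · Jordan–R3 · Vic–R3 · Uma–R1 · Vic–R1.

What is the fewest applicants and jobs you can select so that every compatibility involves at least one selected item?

{Uma, R1, R3} is a vertex cover of size 3: every edge has an endpoint in this set.
No smaller cover exists because Finn–R1, Vic–R3, Uma–R5 is a matching of size 3, and a cover must include an endpoint of each of these disjoint edges (König's theorem).

3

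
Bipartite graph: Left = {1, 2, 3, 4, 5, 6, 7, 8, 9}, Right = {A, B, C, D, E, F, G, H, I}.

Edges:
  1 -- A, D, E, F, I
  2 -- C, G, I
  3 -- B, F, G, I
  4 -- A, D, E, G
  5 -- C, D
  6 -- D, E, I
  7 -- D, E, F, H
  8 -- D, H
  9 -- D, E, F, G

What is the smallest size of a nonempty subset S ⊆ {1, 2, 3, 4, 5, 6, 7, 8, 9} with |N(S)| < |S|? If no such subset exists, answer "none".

A matching saturating every left vertex exists, for instance 1→A, 2→G, 3→B, 4→D, 5→C, 6→I, 7→F, 8→H, 9→E.
By Hall's marriage theorem, this means |N(S)| ≥ |S| for every subset S, so no violating subset exists.

none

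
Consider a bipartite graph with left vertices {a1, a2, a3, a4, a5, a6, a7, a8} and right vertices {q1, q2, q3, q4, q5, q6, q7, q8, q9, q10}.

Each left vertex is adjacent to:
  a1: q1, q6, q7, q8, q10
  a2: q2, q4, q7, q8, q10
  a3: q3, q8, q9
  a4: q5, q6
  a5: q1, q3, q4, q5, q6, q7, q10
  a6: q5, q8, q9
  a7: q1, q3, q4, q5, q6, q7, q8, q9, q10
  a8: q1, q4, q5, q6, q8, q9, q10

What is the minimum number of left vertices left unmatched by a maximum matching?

A valid assignment of size 8: a1–q1, a2–q7, a3–q3, a4–q5, a5–q4, a6–q8, a7–q6, a8–q9.
All 8 left vertices are matched, so no larger matching exists.
That matches 8 of the 8, leaving 0 unmatched; no matching can do better.

0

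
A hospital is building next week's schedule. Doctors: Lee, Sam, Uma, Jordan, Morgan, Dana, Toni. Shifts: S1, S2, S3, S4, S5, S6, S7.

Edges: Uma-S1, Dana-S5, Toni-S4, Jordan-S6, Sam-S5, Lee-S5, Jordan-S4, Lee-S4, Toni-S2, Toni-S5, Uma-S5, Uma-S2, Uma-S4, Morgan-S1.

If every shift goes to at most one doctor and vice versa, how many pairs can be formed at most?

5

One maximum matching: Lee–S4, Sam–S5, Uma–S2, Jordan–S6, Morgan–S1.
The set {Lee, Sam, Uma, Morgan, Dana, Toni} has only 4 neighbours ({S1, S2, S4, S5}), so by Hall's theorem at most 5 of the 7 doctors can be matched.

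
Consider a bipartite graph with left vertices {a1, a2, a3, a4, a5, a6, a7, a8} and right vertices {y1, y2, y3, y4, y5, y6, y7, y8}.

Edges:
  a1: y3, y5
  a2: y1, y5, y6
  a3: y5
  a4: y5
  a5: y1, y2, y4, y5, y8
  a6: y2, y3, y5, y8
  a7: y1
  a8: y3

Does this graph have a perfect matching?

The set {a1, a3, a4, a8} has only 2 neighbours ({y3, y5}), so by Hall's theorem at most 6 of the 8 left vertices can be matched.
Hence no matching covers every left vertex.

No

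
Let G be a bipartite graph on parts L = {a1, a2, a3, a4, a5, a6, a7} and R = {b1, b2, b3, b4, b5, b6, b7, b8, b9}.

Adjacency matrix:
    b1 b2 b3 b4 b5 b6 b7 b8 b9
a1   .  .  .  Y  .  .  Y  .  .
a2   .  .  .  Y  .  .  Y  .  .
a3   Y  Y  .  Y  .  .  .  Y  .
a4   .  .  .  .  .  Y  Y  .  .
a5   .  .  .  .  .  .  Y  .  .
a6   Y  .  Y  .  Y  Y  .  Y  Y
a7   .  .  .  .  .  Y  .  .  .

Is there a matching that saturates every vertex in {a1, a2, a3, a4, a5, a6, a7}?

The set {a1, a2, a4, a5, a7} has only 3 neighbours ({b4, b6, b7}), so by Hall's theorem at most 5 of the 7 left vertices can be matched.
Hence no matching covers every left vertex.

No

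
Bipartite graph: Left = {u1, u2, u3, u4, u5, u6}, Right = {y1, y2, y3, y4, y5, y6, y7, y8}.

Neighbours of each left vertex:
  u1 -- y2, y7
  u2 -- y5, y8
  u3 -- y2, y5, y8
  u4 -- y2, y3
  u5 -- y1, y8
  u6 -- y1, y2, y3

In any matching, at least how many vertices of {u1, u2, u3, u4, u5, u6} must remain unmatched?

0

For example, pair u1-y7, u2-y5, u3-y8, u4-y2, u5-y1, u6-y3.
This saturates every left vertex, so 6 is the maximum.
That matches 6 of the 6, leaving 0 unmatched; no matching can do better.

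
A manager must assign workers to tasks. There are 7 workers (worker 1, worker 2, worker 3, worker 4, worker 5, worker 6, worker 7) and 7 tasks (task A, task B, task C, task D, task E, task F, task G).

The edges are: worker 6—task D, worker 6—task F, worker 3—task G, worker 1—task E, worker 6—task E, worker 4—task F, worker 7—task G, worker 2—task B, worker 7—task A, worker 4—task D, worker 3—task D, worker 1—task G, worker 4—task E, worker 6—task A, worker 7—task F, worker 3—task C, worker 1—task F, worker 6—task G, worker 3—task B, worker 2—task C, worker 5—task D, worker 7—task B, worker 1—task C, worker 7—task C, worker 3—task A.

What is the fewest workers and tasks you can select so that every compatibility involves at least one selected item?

A maximum matching has 7 edges (e.g. worker 1–task G, worker 2–task B, worker 3–task C, worker 4–task E, worker 5–task D, worker 6–task F, worker 7–task A).
By König's theorem the minimum vertex cover has the same size. One such cover is {worker 1, worker 2, worker 3, worker 4, worker 5, worker 6, worker 7}.

7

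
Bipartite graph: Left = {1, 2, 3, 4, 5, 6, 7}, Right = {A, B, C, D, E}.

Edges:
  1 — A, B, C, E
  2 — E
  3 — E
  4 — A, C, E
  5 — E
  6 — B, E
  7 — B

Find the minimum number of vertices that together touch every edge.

A maximum matching has 4 edges (e.g. 1–C, 2–E, 4–A, 6–B).
By König's theorem the minimum vertex cover has the same size. One such cover is {1, 4, B, E}.

4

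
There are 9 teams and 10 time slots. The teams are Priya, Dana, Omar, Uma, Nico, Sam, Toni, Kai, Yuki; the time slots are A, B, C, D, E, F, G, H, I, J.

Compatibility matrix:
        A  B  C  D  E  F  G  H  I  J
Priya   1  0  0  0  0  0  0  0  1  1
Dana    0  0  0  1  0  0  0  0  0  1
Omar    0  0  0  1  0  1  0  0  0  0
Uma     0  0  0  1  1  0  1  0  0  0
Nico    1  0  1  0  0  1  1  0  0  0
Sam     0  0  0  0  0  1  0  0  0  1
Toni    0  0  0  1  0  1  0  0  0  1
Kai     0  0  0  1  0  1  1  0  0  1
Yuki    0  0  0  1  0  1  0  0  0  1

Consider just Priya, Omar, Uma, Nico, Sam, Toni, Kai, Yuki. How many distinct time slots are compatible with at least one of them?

8

The union of neighbours of {Priya, Omar, Uma, Nico, Sam, Toni, Kai, Yuki} is {A, C, D, E, F, G, I, J}, which has 8 elements.
Since |N(S)| = 8 ≥ |S| = 8, Hall's condition holds for this subset.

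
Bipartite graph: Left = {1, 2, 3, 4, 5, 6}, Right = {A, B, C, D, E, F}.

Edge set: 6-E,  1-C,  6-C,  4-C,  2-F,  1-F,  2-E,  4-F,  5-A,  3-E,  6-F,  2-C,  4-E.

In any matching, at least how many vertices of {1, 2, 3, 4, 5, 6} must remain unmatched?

2

One maximum matching: 1-F, 2-C, 3-E, 5-A.
The set {1, 2, 3, 4, 6} has only 3 neighbours ({C, E, F}), so by Hall's theorem at most 4 of the 6 left vertices can be matched.
That matches 4 of the 6, leaving 2 unmatched; no matching can do better.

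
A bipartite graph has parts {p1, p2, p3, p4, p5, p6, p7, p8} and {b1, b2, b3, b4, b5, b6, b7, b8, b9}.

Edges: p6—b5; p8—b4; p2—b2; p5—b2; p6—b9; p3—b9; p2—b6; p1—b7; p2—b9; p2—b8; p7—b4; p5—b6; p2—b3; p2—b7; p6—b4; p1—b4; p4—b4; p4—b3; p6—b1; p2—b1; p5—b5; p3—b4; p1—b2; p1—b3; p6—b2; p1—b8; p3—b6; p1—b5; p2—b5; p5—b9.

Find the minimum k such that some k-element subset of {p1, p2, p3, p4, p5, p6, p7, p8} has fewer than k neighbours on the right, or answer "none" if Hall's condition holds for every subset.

Take S = {p7, p8}. Its neighbourhood is {b4}, so |N(S)| = 1 < |S| = 2.
No single vertex violates Hall's condition since each has at least one neighbour, so 2 is the minimum.

2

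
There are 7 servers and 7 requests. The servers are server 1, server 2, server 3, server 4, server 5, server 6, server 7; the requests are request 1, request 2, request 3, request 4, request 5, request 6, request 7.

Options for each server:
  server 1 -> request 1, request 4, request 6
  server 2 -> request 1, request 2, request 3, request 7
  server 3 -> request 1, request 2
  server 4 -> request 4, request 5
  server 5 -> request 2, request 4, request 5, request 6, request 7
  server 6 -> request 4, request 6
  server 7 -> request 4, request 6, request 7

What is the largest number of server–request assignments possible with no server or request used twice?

7

For example, pair server 1→request 1, server 2→request 3, server 3→request 2, server 4→request 5, server 5→request 6, server 6→request 4, server 7→request 7.
This saturates every server, so 7 is the maximum.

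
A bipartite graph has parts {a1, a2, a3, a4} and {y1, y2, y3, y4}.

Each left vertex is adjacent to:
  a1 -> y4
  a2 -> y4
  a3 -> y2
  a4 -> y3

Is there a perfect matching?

No

The set {a1, a2} has only 1 neighbour ({y4}), so by Hall's theorem at most 3 of the 4 left vertices can be matched.
Hence no matching covers every left vertex.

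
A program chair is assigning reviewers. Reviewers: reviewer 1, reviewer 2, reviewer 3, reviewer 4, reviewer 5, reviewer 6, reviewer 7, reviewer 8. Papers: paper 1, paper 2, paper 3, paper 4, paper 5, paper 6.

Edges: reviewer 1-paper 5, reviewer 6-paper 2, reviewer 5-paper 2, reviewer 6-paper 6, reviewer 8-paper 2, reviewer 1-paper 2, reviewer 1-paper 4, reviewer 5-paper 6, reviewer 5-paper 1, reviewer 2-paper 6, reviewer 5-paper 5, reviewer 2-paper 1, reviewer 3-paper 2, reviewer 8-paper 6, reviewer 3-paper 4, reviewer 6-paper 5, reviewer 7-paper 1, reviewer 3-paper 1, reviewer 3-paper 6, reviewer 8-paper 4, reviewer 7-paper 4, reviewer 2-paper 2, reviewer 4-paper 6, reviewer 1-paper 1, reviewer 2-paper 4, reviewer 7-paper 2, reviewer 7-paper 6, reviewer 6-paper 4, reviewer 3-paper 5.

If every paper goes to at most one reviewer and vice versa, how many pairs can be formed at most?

5

For example, pair reviewer 1→paper 4, reviewer 2→paper 2, reviewer 3→paper 5, reviewer 4→paper 6, reviewer 5→paper 1.
The set {reviewer 1, reviewer 2, reviewer 3, reviewer 4, reviewer 5, reviewer 6, reviewer 7, reviewer 8} has only 5 neighbours ({paper 1, paper 2, paper 4, paper 5, paper 6}), so by Hall's theorem at most 5 of the 8 reviewers can be matched.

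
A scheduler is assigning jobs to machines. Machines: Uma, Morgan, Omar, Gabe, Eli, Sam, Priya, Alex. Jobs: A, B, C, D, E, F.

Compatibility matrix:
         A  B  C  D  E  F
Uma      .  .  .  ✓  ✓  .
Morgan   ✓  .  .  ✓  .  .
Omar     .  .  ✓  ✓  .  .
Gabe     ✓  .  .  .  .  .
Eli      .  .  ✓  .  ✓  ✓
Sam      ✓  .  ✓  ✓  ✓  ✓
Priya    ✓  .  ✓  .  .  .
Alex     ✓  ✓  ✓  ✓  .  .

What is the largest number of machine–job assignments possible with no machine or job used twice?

For example, pair Uma→E, Morgan→D, Omar→C, Gabe→A, Eli→F, Alex→B.
The set {Uma, Morgan, Omar, Gabe, Eli, Sam, Priya} has only 5 neighbours ({A, C, D, E, F}), so by Hall's theorem at most 6 of the 8 machines can be matched.

6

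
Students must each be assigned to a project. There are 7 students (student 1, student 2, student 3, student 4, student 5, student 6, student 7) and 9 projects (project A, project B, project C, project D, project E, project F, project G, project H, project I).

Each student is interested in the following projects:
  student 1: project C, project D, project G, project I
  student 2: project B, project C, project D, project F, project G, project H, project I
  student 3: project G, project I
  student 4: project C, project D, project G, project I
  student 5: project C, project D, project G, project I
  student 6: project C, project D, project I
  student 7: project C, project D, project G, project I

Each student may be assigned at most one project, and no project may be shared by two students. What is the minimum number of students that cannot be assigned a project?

2

For example, pair student 1→project D, student 2→project H, student 3→project G, student 4→project C, student 5→project I.
The set {student 1, student 3, student 4, student 5, student 6, student 7} has only 4 neighbours ({project C, project D, project G, project I}), so by Hall's theorem at most 5 of the 7 students can be matched.
That matches 5 of the 7, leaving 2 unmatched; no matching can do better.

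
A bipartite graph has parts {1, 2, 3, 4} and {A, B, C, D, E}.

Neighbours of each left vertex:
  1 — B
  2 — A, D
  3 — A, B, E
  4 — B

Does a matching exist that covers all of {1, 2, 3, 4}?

No

The set {1, 4} has only 1 neighbour ({B}), so by Hall's theorem at most 3 of the 4 left vertices can be matched.
Hence no matching covers every left vertex.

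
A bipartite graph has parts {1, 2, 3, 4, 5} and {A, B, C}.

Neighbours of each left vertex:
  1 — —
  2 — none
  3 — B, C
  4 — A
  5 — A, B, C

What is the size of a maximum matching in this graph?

3

One maximum matching: 3-C, 4-A, 5-B.
The set {1, 2} has only 0 neighbours (∅), so by Hall's theorem at most 3 of the 5 left vertices can be matched.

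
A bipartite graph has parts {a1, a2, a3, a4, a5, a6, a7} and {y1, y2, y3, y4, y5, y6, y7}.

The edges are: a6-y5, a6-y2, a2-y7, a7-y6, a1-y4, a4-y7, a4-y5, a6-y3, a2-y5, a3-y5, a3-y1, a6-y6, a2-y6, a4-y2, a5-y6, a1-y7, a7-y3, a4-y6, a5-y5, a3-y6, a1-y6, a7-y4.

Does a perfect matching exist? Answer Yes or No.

For example, pair a1-y4, a2-y6, a3-y1, a4-y7, a5-y5, a6-y2, a7-y3.
All 7 left vertices are covered.

Yes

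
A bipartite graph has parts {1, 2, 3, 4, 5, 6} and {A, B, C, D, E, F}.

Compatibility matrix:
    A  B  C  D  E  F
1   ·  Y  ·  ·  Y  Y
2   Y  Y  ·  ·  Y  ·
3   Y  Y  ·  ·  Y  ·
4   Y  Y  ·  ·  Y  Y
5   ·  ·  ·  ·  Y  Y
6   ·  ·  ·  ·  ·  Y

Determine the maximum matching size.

4

One maximum matching: 1–F, 2–A, 3–E, 4–B.
The set {1, 2, 3, 4, 5, 6} has only 4 neighbours ({A, B, E, F}), so by Hall's theorem at most 4 of the 6 left vertices can be matched.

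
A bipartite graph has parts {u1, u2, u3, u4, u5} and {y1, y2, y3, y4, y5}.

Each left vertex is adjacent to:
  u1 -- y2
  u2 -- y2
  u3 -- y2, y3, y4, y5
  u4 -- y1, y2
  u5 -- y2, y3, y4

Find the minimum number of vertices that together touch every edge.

{u3, u4, u5, y2} is a vertex cover of size 4: every edge has an endpoint in this set.
No smaller cover exists because u1–y2, u3–y5, u4–y1, u5–y3 is a matching of size 4, and a cover must include an endpoint of each of these disjoint edges (König's theorem).

4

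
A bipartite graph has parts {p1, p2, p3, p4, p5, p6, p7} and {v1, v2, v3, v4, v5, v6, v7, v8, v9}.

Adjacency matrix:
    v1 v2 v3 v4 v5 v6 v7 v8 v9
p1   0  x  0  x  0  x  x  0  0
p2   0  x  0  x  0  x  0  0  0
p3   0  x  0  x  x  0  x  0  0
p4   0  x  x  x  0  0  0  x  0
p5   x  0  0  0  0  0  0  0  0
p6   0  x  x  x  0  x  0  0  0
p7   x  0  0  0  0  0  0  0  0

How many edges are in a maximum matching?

One maximum matching: p1–v7, p2–v6, p3–v5, p4–v4, p5–v1, p6–v2.
The set {p5, p7} has only 1 neighbour ({v1}), so by Hall's theorem at most 6 of the 7 left vertices can be matched.

6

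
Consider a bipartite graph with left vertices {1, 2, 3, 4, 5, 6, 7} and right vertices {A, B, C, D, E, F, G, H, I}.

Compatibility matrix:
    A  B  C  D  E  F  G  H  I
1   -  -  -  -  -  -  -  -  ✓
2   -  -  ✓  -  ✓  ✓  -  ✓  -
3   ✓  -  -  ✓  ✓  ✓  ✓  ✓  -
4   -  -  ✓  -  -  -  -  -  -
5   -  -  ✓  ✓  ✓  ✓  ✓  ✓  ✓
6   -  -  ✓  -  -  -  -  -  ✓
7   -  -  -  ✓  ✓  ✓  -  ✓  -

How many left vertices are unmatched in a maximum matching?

One maximum matching: 1→I, 2→E, 3→A, 4→C, 5→G, 7→H.
The set {1, 4, 6} has only 2 neighbours ({C, I}), so by Hall's theorem at most 6 of the 7 left vertices can be matched.
That matches 6 of the 7, leaving 1 unmatched; no matching can do better.

1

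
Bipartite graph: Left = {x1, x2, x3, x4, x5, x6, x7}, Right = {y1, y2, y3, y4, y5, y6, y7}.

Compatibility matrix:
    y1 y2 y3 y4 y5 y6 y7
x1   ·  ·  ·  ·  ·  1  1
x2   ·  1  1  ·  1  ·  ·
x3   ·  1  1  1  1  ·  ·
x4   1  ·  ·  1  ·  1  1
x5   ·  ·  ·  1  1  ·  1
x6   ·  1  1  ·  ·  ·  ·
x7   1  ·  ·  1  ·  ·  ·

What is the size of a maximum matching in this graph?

7

A valid assignment of size 7: x1–y6, x2–y5, x3–y2, x4–y7, x5–y4, x6–y3, x7–y1.
All 7 left vertices are matched, so no larger matching exists.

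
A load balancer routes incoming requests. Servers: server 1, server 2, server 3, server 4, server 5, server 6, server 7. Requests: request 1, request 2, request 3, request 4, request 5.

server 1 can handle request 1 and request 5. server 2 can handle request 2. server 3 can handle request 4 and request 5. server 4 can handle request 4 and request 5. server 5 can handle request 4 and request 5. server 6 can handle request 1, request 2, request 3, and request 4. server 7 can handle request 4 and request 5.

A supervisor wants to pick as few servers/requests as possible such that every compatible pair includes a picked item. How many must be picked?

5

{server 1, server 2, server 6, request 4, request 5} is a vertex cover of size 5: every edge has an endpoint in this set.
No smaller cover exists because server 1–request 1, server 2–request 2, server 3–request 4, server 4–request 5, server 6–request 3 is a matching of size 5, and a cover must include an endpoint of each of these disjoint edges (König's theorem).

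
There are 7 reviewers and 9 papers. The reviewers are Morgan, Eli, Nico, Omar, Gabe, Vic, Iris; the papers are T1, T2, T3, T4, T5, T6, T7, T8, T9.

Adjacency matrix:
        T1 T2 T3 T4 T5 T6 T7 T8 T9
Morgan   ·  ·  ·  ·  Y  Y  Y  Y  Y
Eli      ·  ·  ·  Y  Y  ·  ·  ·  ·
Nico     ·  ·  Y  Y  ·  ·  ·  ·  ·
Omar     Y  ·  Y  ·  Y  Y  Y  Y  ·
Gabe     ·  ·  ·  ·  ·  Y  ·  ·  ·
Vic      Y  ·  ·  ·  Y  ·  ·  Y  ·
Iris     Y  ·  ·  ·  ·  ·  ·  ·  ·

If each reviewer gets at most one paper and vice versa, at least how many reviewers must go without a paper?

0

For example, pair Morgan→T5, Eli→T4, Nico→T3, Omar→T7, Gabe→T6, Vic→T8, Iris→T1.
All 7 reviewers are matched, so no larger matching exists.
That matches 7 of the 7, leaving 0 unmatched; no matching can do better.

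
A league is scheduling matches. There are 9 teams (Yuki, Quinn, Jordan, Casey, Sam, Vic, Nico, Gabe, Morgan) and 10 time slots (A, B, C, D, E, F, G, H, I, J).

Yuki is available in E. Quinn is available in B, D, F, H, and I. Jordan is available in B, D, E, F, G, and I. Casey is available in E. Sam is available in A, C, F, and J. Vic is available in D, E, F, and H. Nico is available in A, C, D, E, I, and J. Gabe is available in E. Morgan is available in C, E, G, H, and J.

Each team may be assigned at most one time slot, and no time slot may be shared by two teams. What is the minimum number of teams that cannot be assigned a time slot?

For example, pair Yuki→E, Quinn→B, Jordan→G, Sam→C, Vic→H, Nico→A, Morgan→J.
The set {Yuki, Casey, Gabe} has only 1 neighbour ({E}), so by Hall's theorem at most 7 of the 9 teams can be matched.
That matches 7 of the 9, leaving 2 unmatched; no matching can do better.

2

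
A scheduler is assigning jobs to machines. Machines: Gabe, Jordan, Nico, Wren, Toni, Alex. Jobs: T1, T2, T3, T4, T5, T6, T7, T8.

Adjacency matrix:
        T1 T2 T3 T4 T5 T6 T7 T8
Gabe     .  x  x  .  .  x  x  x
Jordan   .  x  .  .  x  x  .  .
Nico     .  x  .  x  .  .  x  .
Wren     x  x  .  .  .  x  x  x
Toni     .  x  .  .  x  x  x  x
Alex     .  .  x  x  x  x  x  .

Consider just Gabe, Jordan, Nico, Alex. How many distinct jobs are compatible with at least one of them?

The union of neighbours of {Gabe, Jordan, Nico, Alex} is {T2, T3, T4, T5, T6, T7, T8}, which has 7 elements.
Since |N(S)| = 7 ≥ |S| = 4, Hall's condition holds for this subset.

7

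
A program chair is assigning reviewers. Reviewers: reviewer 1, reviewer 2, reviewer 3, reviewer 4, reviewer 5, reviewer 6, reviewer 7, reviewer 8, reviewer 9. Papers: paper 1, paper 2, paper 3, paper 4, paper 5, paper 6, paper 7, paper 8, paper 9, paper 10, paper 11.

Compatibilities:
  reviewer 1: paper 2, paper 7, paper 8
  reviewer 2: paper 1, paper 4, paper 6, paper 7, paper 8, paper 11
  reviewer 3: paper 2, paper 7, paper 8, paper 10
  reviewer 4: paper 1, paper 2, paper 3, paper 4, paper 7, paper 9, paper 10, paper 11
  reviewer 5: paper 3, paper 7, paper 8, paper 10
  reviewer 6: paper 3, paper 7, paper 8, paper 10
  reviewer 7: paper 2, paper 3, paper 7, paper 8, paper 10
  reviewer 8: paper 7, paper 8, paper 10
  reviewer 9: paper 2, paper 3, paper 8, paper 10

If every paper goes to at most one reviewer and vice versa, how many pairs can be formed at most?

7

For example, pair reviewer 1–paper 7, reviewer 2–paper 6, reviewer 3–paper 8, reviewer 4–paper 4, reviewer 5–paper 3, reviewer 6–paper 10, reviewer 7–paper 2.
The set {reviewer 1, reviewer 3, reviewer 5, reviewer 6, reviewer 7, reviewer 8, reviewer 9} has only 5 neighbours ({paper 10, paper 2, paper 3, paper 7, paper 8}), so by Hall's theorem at most 7 of the 9 reviewers can be matched.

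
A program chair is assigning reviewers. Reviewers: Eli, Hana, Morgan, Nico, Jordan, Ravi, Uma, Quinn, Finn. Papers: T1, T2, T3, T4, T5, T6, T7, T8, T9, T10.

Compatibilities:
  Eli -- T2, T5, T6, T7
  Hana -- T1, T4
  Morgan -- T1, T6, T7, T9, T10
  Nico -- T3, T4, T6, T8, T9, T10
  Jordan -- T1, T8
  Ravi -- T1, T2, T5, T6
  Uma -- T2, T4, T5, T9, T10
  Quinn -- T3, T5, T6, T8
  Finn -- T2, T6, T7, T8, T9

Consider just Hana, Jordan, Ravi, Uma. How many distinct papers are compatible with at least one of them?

The union of neighbours of {Hana, Jordan, Ravi, Uma} is {T1, T2, T4, T5, T6, T8, T9, T10}, which has 8 elements.
Since |N(S)| = 8 ≥ |S| = 4, Hall's condition holds for this subset.

8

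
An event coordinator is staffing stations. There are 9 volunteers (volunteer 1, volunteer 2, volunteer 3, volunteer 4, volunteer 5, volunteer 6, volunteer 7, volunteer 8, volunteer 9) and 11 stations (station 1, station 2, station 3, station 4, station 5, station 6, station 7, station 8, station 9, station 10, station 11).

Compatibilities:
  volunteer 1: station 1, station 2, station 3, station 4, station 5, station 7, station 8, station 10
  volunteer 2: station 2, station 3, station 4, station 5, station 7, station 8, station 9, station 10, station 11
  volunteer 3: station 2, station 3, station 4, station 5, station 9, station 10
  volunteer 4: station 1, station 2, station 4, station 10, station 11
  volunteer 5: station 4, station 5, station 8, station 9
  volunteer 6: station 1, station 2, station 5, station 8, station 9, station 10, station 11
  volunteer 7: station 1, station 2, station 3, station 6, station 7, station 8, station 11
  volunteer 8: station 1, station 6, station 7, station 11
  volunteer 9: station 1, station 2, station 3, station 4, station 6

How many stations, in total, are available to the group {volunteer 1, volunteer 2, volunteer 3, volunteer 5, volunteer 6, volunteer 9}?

The union of neighbours of {volunteer 1, volunteer 2, volunteer 3, volunteer 5, volunteer 6, volunteer 9} is {station 1, station 2, station 3, station 4, station 5, station 6, station 7, station 8, station 9, station 10, station 11}, which has 11 elements.
Since |N(S)| = 11 ≥ |S| = 6, Hall's condition holds for this subset.

11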